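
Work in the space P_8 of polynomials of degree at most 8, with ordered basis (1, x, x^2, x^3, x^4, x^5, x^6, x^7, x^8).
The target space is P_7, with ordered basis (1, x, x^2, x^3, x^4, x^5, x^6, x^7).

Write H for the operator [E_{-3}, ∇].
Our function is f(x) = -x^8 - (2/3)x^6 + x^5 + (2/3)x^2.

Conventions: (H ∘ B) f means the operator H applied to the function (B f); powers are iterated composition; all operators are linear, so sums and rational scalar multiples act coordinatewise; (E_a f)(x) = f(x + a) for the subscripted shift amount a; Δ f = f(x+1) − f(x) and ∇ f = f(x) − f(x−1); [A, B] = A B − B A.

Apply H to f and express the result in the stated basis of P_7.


the image equals g(x) = 0

∇ f = -8x^7 + 28x^6 - 60x^5 + 85x^4 - (238/3)x^3 + 48x^2 - (47/3)x + 2
E_{-3} ∇ f = -8x^7 + 196x^6 - 2076x^5 + 12325x^4 - (132898/3)x^3 + 96396x^2 - (352721/3)x + 61996
E_{-3} f = -x^8 + 24x^7 - (758/3)x^6 + 1525x^5 - 5775x^4 + 14058x^3 - (64474/3)x^2 + 18869x - 7284
∇ E_{-3} f = -8x^7 + 196x^6 - 2076x^5 + 12325x^4 - (132898/3)x^3 + 96396x^2 - (352721/3)x + 61996
[E_{-3}, ∇] f = 0


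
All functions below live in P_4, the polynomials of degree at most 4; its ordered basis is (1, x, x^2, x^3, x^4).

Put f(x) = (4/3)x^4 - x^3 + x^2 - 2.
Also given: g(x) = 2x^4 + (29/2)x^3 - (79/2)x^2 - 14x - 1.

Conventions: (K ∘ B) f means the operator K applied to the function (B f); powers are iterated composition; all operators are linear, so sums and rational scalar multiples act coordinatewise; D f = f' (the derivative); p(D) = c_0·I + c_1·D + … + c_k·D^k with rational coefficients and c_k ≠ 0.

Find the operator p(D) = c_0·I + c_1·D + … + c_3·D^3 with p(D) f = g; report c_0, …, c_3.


c_0 = 3/2, c_1 = 3, c_2 = -2, c_3 = -1

D^0 f = (4/3)x^4 - x^3 + x^2 - 2
D^1 f = (16/3)x^3 - 3x^2 + 2x
D^2 f = 16x^2 - 6x + 2
D^3 f = 32x - 6
matching coefficients of g against c_0 f + c_1 Df + … from the top degree down determines the c_i
solution: c_0 = 3/2, c_1 = 3, c_2 = -2, c_3 = -1


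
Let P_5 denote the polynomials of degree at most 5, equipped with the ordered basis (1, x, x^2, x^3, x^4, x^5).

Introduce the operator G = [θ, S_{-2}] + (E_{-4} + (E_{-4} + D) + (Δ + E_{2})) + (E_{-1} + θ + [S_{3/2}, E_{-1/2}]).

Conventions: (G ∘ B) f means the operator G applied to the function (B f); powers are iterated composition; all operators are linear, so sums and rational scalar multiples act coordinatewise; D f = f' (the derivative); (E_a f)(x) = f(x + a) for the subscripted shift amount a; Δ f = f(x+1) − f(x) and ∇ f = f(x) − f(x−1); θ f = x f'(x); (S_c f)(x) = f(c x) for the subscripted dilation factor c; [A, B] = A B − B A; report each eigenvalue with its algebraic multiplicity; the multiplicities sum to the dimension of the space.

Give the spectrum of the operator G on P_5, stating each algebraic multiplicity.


λ = 4 (multiplicity 1), λ = 5 (multiplicity 1), λ = 6 (multiplicity 1), λ = 7 (multiplicity 1), λ = 8 (multiplicity 1), λ = 9 (multiplicity 1)

image of 1: 4
image of x: 5x - 19/4
image of x^2: 6x^2 - (37/4)x + 603/16
image of x^3: 7x^3 - (213/16)x^2 + (3603/32)x - 7661/64
image of x^4: 8x^4 - (133/8)x^3 + (7161/32)x^2 - (15303/32)x + 135615/256
image of x^5: 9x^5 - (1195/64)x^4 + (23645/64)x^3 - (152745/128)x^2 + (1355825/512)x - 2064173/1024
the matrix is upper triangular; its diagonal is (4, 5, 6, 7, 8, 9)
for a triangular matrix the eigenvalues are the diagonal entries, with algebraic multiplicity their repetition count


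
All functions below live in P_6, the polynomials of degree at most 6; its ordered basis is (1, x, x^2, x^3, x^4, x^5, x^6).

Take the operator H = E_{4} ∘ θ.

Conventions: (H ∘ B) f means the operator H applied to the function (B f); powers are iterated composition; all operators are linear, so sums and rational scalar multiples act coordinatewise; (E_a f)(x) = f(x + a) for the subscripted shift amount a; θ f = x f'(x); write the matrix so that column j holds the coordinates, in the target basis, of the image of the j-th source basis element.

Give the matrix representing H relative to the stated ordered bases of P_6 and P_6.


the matrix is [[0, 4, 32, 192, 1024, 5120, 24576]; [0, 1, 16, 144, 1024, 6400, 36864]; [0, 0, 2, 36, 384, 3200, 23040]; [0, 0, 0, 3, 64, 800, 7680]; [0, 0, 0, 0, 4, 100, 1440]; [0, 0, 0, 0, 0, 5, 144]; [0, 0, 0, 0, 0, 0, 6]] (rows listed top to bottom)

image of 1: 0
image of x: x + 4
image of x^2: 2x^2 + 16x + 32
image of x^3: 3x^3 + 36x^2 + 144x + 192
image of x^4: 4x^4 + 64x^3 + 384x^2 + 1024x + 1024
image of x^5: 5x^5 + 100x^4 + 800x^3 + 3200x^2 + 6400x + 5120
image of x^6: 6x^6 + 144x^5 + 1440x^4 + 7680x^3 + 23040x^2 + 36864x + 24576
each image's coordinates form column j of the matrix


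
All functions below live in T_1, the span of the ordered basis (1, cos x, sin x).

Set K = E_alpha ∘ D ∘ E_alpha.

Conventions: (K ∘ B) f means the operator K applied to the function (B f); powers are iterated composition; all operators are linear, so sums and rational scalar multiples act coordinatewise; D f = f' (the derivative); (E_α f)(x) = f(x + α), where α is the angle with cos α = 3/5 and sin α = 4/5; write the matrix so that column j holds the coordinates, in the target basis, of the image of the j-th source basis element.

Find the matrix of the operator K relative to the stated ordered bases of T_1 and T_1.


the matrix is [[0, 0, 0]; [0, -24/25, -7/25]; [0, 7/25, -24/25]] (rows listed top to bottom)

image of 1: 0
image of cos x: -(24/25)cos x + (7/25)sin x
image of sin x: -(7/25)cos x - (24/25)sin x
each image's coordinates form column j of the matrix


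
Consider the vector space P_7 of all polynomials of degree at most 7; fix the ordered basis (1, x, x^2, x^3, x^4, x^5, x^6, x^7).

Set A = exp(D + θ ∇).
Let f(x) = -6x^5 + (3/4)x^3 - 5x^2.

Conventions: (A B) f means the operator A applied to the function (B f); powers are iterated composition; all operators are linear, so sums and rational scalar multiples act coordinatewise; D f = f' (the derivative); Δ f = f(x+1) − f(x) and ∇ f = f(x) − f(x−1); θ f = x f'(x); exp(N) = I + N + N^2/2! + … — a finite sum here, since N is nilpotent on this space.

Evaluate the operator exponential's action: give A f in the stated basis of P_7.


the image equals g(x) = -6x^5 - 150x^4 - (4077/4)x^3 - (8033/4)x^2 - (3635/4)x - 893/8

order-1 term: -150x^4 + 180x^3 - (453/4)x^2 + (31/4)x
order-2 term: -1200x^3 + 1710x^2 - (1593/2)x + 31/8
order-3 term: -3600x^2 + 3480x - 531/2
order-4 term: -3600x + 870
order-5 term: -720
the series for exp(D + θ ∇) f terminates at order 5
exp(D + θ ∇) f = -6x^5 - 150x^4 - (4077/4)x^3 - (8033/4)x^2 - (3635/4)x - 893/8


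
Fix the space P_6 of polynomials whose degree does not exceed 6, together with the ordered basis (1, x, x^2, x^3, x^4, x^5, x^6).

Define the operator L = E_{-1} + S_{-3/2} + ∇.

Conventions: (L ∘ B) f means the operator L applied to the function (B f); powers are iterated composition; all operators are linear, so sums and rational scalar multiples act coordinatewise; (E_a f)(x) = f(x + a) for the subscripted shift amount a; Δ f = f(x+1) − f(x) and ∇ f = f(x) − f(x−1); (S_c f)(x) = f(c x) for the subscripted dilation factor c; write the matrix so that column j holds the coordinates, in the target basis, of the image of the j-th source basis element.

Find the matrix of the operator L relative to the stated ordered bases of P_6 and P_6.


the matrix is [[2, 0, 0, 0, 0, 0, 0]; [0, -1/2, 0, 0, 0, 0, 0]; [0, 0, 13/4, 0, 0, 0, 0]; [0, 0, 0, -19/8, 0, 0, 0]; [0, 0, 0, 0, 97/16, 0, 0]; [0, 0, 0, 0, 0, -211/32, 0]; [0, 0, 0, 0, 0, 0, 793/64]] (rows listed top to bottom)

image of 1: 2
image of x: -(1/2)x
image of x^2: (13/4)x^2
image of x^3: -(19/8)x^3
image of x^4: (97/16)x^4
image of x^5: -(211/32)x^5
image of x^6: (793/64)x^6
each image's coordinates form column j of the matrix


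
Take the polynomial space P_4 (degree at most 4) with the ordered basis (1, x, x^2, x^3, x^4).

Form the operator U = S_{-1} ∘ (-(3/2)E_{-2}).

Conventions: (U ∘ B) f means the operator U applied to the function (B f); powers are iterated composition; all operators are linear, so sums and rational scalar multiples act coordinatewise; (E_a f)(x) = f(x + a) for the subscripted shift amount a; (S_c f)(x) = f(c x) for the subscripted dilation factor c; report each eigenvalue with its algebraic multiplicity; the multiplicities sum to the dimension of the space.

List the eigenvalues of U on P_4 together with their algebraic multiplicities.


image of 1: -3/2
image of x: (3/2)x + 3
image of x^2: -(3/2)x^2 - 6x - 6
image of x^3: (3/2)x^3 + 9x^2 + 18x + 12
image of x^4: -(3/2)x^4 - 12x^3 - 36x^2 - 48x - 24
the matrix is upper triangular; its diagonal is (-3/2, 3/2, -3/2, 3/2, -3/2)
for a triangular matrix the eigenvalues are the diagonal entries, with algebraic multiplicity their repetition count

λ = -3/2 (multiplicity 3), λ = 3/2 (multiplicity 2)


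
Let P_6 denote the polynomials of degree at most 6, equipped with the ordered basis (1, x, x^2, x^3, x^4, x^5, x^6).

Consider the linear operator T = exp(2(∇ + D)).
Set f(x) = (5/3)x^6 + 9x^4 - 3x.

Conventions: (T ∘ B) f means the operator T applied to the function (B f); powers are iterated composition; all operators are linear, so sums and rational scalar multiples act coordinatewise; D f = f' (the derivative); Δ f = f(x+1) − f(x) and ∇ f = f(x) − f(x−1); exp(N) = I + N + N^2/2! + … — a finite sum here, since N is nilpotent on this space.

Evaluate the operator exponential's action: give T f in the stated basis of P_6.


order-1 term: 40x^5 - 50x^4 + (632/3)x^3 - 158x^2 + 92x - 100/3
order-2 term: 400x^4 - 800x^3 + 1964x^2 - 1664x + 1928/3
order-3 term: (6400/3)x^3 - 4800x^2 + 7904x - 4328
order-4 term: 6400x^2 - 12800x + 34112/3
order-5 term: 10240x - 12800
order-6 term: 20480/3
the series for exp(2(∇ + D)) f terminates at order 6
exp(2(∇ + D)) f = (5/3)x^6 + 40x^5 + 359x^4 + 1544x^3 + 3406x^2 + 3769x + 5036/3

the result is g(x) = (5/3)x^6 + 40x^5 + 359x^4 + 1544x^3 + 3406x^2 + 3769x + 5036/3


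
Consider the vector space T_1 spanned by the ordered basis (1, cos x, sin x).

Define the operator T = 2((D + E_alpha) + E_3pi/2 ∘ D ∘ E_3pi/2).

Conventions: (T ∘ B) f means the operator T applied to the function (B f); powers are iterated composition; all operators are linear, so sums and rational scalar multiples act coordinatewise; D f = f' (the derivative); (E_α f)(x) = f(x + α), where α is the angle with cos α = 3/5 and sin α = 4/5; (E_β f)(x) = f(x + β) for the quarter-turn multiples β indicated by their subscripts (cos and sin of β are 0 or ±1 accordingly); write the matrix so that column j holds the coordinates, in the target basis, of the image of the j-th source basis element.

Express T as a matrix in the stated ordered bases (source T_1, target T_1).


image of 1: 2
image of cos x: (6/5)cos x - (8/5)sin x
image of sin x: (8/5)cos x + (6/5)sin x
each image's coordinates form column j of the matrix

the matrix is [[2, 0, 0]; [0, 6/5, 8/5]; [0, -8/5, 6/5]] (rows listed top to bottom)


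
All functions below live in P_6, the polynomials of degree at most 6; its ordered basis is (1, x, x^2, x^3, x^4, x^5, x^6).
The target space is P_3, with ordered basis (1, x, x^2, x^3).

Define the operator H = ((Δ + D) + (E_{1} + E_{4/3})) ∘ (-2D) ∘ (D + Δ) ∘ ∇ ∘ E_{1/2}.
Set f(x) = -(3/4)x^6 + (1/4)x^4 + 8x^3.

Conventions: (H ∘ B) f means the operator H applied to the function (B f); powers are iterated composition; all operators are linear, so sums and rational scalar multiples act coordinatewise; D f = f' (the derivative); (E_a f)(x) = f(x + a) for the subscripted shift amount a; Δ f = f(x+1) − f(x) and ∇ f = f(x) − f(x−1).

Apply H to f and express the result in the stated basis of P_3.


the image equals g(x) = 720x^3 + 5220x^2 + 6912x + 10195/3

E_{1/2} f = -(3/4)x^6 - (9/4)x^5 - (41/16)x^4 + (53/8)x^3 + (747/64)x^2 + (383/64)x + 257/256
∇ E_{1/2} f = -(9/2)x^5 - (11/4)x^3 + 24x^2 - (1/32)x + 2
D (∇ ∘ E_{1/2}) f = -(45/2)x^4 - (33/4)x^2 + 48x - 1/32
Δ (∇ ∘ E_{1/2}) f = -(45/2)x^4 - 45x^3 - (213/4)x^2 + (69/4)x + 535/32
(D + Δ) (∇ ∘ E_{1/2}) f = -45x^4 - 45x^3 - (123/2)x^2 + (261/4)x + 267/16
D (D + Δ) (∇ ∘ E_{1/2}) f = -180x^3 - 135x^2 - 123x + 261/4
(-2D) (D + Δ) (∇ ∘ E_{1/2}) f = 360x^3 + 270x^2 + 246x - 261/2
Δ ((-2D) ∘ (D + Δ)) (∇ ∘ E_{1/2}) f = 1080x^2 + 1620x + 876
D ((-2D) ∘ (D + Δ)) (∇ ∘ E_{1/2}) f = 1080x^2 + 540x + 246
(Δ + D) ((-2D) ∘ (D + Δ)) (∇ ∘ E_{1/2}) f = 2160x^2 + 2160x + 1122
E_{1} ((-2D) ∘ (D + Δ)) (∇ ∘ E_{1/2}) f = 360x^3 + 1350x^2 + 1866x + 1491/2
E_{4/3} ((-2D) ∘ (D + Δ)) (∇ ∘ E_{1/2}) f = 360x^3 + 1710x^2 + 2886x + 9185/6
(E_{1} + E_{4/3}) ((-2D) ∘ (D + Δ)) (∇ ∘ E_{1/2}) f = 720x^3 + 3060x^2 + 4752x + 6829/3
((Δ + D) + (E_{1} + E_{4/3})) ((-2D) ∘ (D + Δ)) (∇ ∘ E_{1/2}) f = 720x^3 + 5220x^2 + 6912x + 10195/3


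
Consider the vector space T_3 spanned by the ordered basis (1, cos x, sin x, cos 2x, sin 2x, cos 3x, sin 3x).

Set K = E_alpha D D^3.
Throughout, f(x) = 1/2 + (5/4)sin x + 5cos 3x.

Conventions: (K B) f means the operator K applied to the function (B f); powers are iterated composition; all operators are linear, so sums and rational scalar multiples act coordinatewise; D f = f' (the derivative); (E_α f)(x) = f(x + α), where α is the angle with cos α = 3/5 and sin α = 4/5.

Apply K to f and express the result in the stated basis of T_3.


the result is g(x) = cos x + (3/4)sin x - (9477/25)cos 3x - (3564/25)sin 3x

D f = (5/4)cos x - 15sin 3x
D D f = -(5/4)sin x - 45cos 3x
D D D f = -(5/4)cos x + 135sin 3x
D D^3 f = (5/4)sin x + 405cos 3x
E_alpha D D^3 f = cos x + (3/4)sin x - (9477/25)cos 3x - (3564/25)sin 3x


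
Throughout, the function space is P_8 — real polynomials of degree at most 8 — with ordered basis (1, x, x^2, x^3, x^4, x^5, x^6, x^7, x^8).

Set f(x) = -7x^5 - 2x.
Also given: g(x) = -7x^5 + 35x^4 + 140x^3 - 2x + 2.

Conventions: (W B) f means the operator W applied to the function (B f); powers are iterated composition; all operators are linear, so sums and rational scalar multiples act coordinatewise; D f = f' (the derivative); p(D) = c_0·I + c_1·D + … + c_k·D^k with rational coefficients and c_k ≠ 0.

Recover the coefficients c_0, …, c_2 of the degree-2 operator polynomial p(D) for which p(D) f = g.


c_0 = 1, c_1 = -1, c_2 = -1

D^0 f = -7x^5 - 2x
D^1 f = -35x^4 - 2
D^2 f = -140x^3
matching coefficients of g against c_0 f + c_1 Df + … from the top degree down determines the c_i
solution: c_0 = 1, c_1 = -1, c_2 = -1


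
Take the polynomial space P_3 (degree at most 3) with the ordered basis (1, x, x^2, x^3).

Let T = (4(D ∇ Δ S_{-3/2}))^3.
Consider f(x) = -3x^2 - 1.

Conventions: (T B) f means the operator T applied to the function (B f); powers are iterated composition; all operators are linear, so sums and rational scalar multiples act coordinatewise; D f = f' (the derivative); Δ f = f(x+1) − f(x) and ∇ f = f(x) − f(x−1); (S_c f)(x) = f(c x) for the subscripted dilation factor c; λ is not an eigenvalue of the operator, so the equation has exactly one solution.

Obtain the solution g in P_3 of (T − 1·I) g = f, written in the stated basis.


write g with unknown coordinates in the stated basis and equate coefficients in (T − 1·I) g = f
solving from the highest basis element down gives g = 3x^2 + 1
check: T g = 0
so T g − 1·g = -3x^2 - 1 = f ✓

the image equals g(x) = 3x^2 + 1


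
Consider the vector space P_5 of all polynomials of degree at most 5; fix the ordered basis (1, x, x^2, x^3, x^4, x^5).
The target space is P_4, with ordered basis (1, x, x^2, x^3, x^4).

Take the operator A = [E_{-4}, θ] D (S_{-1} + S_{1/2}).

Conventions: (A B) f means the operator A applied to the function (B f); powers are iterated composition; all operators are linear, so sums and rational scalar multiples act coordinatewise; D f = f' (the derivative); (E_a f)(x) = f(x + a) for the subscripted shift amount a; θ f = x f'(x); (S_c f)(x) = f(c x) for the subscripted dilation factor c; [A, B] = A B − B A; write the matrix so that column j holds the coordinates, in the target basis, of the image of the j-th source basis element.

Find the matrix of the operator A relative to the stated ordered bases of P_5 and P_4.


the matrix is [[0, 0, -10, -84, -816, -4960]; [0, 0, 0, 21, 408, 3720]; [0, 0, 0, 0, -51, -930]; [0, 0, 0, 0, 0, 155/2]; [0, 0, 0, 0, 0, 0]] (rows listed top to bottom)

image of 1: 0
image of x: 0
image of x^2: -10
image of x^3: 21x - 84
image of x^4: -51x^2 + 408x - 816
image of x^5: (155/2)x^3 - 930x^2 + 3720x - 4960
each image's coordinates form column j of the matrix


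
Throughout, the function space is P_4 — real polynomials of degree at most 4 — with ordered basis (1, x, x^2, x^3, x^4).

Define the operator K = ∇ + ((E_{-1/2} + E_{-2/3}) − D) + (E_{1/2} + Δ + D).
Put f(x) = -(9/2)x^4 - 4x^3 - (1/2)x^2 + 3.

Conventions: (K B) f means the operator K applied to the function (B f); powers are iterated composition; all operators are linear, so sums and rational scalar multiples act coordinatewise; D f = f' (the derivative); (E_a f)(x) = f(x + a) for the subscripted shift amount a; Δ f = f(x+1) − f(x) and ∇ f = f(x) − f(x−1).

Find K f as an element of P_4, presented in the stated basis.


the image equals g(x) = -(27/2)x^4 - 36x^3 - 43x^2 - (130/3)x + 113/432

∇ f = -18x^3 + 15x^2 - 7x + 1
E_{-1/2} f = -(9/2)x^4 + 5x^3 - (5/4)x^2 - (1/4)x + 99/32
E_{-2/3} f = -(9/2)x^4 + 8x^3 - (9/2)x^2 + (2/3)x + 83/27
(E_{-1/2} + E_{-2/3}) f = -9x^4 + 13x^3 - (23/4)x^2 + (5/12)x + 5329/864
D f = -18x^3 - 12x^2 - x
(-D) f = 18x^3 + 12x^2 + x
((E_{-1/2} + E_{-2/3}) − D) f = -9x^4 + 31x^3 + (25/4)x^2 + (17/12)x + 5329/864
E_{1/2} f = -(9/2)x^4 - 13x^3 - (53/4)x^2 - (23/4)x + 67/32
Δ f = -18x^3 - 39x^2 - 31x - 9
D f = -18x^3 - 12x^2 - x
(E_{1/2} + Δ + D) f = -(9/2)x^4 - 49x^3 - (257/4)x^2 - (151/4)x - 221/32
(∇ + ((E_{-1/2} + E_{-2/3}) − D) + (E_{1/2} + Δ + D)) f = -(27/2)x^4 - 36x^3 - 43x^2 - (130/3)x + 113/432


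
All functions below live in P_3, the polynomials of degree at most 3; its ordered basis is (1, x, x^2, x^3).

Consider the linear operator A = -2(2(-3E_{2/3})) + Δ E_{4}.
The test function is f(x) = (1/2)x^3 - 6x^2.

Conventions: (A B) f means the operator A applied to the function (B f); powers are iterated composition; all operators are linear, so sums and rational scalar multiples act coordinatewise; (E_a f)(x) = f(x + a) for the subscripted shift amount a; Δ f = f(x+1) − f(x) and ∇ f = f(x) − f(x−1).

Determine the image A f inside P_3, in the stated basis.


the image equals g(x) = 6x^3 - (117/2)x^2 - (173/2)x - 967/18

E_{2/3} f = (1/2)x^3 - 5x^2 - (22/3)x - 68/27
(-3E_{2/3}) f = -(3/2)x^3 + 15x^2 + 22x + 68/9
(2(-3E_{2/3})) f = -3x^3 + 30x^2 + 44x + 136/9
(-2(2(-3E_{2/3}))) f = 6x^3 - 60x^2 - 88x - 272/9
E_{4} f = (1/2)x^3 - 24x - 64
Δ E_{4} f = (3/2)x^2 + (3/2)x - 47/2
(-2(2(-3E_{2/3})) + Δ E_{4}) f = 6x^3 - (117/2)x^2 - (173/2)x - 967/18


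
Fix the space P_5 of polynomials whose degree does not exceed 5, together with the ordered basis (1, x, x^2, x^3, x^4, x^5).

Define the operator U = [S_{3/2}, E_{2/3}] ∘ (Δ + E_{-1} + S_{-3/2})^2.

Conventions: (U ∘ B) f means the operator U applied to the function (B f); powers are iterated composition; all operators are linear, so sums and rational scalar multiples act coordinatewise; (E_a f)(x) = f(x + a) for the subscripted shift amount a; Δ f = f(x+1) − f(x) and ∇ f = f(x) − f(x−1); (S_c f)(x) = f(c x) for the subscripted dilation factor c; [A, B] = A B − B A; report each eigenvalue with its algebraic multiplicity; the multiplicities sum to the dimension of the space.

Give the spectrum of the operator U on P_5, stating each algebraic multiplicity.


λ = 0 (multiplicity 6)

image of 1: 0
image of x: -1/12
image of x^2: -(169/16)x - 845/144
image of x^3: -(3249/256)x^2 - (1805/128)x + 3077/1728
image of x^4: -(84681/512)x^3 - (141135/512)x^2 - (307507/1152)x - 1898945/20736
image of x^5: -(6010335/16384)x^4 - (3339075/4096)x^3 - (1749815/6144)x^2 + (10327475/55296)x + 17945909/248832
the matrix is upper triangular; its diagonal is (0, 0, 0, 0, 0, 0)
for a triangular matrix the eigenvalues are the diagonal entries, with algebraic multiplicity their repetition count


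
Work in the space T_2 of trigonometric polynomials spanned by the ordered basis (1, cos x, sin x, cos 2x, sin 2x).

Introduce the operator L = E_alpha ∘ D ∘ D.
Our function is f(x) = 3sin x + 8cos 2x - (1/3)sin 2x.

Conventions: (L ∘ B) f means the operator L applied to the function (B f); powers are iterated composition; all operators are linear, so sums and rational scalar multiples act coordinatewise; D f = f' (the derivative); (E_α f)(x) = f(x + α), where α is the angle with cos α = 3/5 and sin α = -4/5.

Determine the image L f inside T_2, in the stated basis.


D f = 3cos x - (2/3)cos 2x - 16sin 2x
D D f = -3sin x - 32cos 2x + (4/3)sin 2x
E_alpha D D f = (12/5)cos x - (9/5)sin x + (192/25)cos 2x - (2332/75)sin 2x

the image equals g(x) = (12/5)cos x - (9/5)sin x + (192/25)cos 2x - (2332/75)sin 2x


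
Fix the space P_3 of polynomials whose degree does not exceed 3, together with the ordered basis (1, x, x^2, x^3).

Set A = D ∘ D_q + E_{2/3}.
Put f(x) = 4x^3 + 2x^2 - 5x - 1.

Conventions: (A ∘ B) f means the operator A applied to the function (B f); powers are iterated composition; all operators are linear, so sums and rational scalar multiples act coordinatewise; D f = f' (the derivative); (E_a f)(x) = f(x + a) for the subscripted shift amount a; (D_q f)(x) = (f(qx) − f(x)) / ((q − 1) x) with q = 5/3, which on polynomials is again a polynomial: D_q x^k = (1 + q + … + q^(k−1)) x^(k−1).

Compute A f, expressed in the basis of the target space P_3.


D_q f = (196/9)x^2 + (16/3)x - 5
D D_q f = (392/9)x + 16/3
E_{2/3} f = 4x^3 + 10x^2 + 3x - 61/27
(D ∘ D_q + E_{2/3}) f = 4x^3 + 10x^2 + (419/9)x + 83/27

the result is g(x) = 4x^3 + 10x^2 + (419/9)x + 83/27


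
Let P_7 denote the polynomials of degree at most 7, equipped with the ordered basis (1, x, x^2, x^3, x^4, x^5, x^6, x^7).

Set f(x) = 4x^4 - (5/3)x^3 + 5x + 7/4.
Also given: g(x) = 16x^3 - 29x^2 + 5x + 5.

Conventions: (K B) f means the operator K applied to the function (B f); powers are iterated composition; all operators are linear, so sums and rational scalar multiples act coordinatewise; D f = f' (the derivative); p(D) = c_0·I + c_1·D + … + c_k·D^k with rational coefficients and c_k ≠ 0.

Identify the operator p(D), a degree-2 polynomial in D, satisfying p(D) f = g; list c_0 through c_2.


D^0 f = 4x^4 - (5/3)x^3 + 5x + 7/4
D^1 f = 16x^3 - 5x^2 + 5
D^2 f = 48x^2 - 10x
matching coefficients of g against c_0 f + c_1 Df + … from the top degree down determines the c_i
solution: c_0 = 0, c_1 = 1, c_2 = -1/2

p(D) = D − (1/2)·D^2, i.e. c_0 = 0, c_1 = 1, c_2 = -1/2


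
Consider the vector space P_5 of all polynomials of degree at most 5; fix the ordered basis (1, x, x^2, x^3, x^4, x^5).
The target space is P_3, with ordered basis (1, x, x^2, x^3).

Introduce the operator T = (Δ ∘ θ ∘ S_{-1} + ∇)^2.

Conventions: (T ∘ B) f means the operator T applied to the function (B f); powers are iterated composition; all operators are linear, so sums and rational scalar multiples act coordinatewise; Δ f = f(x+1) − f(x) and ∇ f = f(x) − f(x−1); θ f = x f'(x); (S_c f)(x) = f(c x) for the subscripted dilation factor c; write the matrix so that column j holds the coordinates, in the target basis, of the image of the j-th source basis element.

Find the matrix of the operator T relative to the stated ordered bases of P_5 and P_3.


the matrix is [[0, 0, 0, -6, -22, 20]; [0, 0, 0, -36, -132, 80]; [0, 0, 0, 0, -120, 0]; [0, 0, 0, 0, 0, -400]] (rows listed top to bottom)

image of 1: 0
image of x: 0
image of x^2: 0
image of x^3: -36x - 6
image of x^4: -120x^2 - 132x - 22
image of x^5: -400x^3 + 80x + 20
each image's coordinates form column j of the matrix


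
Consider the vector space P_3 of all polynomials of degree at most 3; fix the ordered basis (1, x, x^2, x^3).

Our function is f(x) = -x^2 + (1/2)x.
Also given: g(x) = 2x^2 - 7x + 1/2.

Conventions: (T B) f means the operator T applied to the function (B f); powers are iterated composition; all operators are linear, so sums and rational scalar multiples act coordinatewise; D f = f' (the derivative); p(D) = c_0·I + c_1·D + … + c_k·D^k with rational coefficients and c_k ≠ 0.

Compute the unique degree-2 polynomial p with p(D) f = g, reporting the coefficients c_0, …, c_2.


c_0 = -2, c_1 = 3, c_2 = 1/2

D^0 f = -x^2 + (1/2)x
D^1 f = -2x + 1/2
D^2 f = -2
matching coefficients of g against c_0 f + c_1 Df + … from the top degree down determines the c_i
solution: c_0 = -2, c_1 = 3, c_2 = 1/2


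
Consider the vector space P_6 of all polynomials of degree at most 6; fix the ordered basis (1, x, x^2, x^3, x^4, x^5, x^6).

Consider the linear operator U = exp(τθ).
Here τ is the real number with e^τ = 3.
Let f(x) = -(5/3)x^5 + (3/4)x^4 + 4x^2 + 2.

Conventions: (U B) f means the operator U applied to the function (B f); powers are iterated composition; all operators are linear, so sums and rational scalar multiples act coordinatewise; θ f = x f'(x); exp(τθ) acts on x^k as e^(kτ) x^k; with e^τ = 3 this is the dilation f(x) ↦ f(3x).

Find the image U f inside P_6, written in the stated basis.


the image equals g(x) = -405x^5 + (243/4)x^4 + 36x^2 + 2

exp(τθ) x^k = e^(kτ) x^k; with e^τ = 3 this sends x^k to 3^k x^k
x^2 ↦ 9 x^2
x^4 ↦ 81 x^4
x^5 ↦ 243 x^5
applying this coordinatewise to f: exp(τθ) f = -405x^5 + (243/4)x^4 + 36x^2 + 2


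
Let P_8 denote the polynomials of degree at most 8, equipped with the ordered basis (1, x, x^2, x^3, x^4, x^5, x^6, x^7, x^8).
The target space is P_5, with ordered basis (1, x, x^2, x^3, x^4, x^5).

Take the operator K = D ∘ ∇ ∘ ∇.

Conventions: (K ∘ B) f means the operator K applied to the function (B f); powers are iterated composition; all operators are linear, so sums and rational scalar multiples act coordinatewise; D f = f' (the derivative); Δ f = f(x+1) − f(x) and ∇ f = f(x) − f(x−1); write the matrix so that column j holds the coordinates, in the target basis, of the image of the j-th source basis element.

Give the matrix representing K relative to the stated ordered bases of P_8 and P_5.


image of 1: 0
image of x: 0
image of x^2: 0
image of x^3: 6
image of x^4: 24x - 24
image of x^5: 60x^2 - 120x + 70
image of x^6: 120x^3 - 360x^2 + 420x - 180
image of x^7: 210x^4 - 840x^3 + 1470x^2 - 1260x + 434
image of x^8: 336x^5 - 1680x^4 + 3920x^3 - 5040x^2 + 3472x - 1008
each image's coordinates form column j of the matrix

the matrix is [[0, 0, 0, 6, -24, 70, -180, 434, -1008]; [0, 0, 0, 0, 24, -120, 420, -1260, 3472]; [0, 0, 0, 0, 0, 60, -360, 1470, -5040]; [0, 0, 0, 0, 0, 0, 120, -840, 3920]; [0, 0, 0, 0, 0, 0, 0, 210, -1680]; [0, 0, 0, 0, 0, 0, 0, 0, 336]] (rows listed top to bottom)


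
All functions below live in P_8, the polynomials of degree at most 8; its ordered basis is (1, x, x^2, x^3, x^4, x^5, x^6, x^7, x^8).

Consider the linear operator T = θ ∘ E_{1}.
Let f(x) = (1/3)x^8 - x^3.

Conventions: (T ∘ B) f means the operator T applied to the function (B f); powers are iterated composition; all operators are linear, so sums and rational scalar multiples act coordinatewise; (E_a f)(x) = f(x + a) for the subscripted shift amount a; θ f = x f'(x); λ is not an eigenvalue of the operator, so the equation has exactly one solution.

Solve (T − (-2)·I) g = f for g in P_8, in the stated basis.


the image equals g(x) = (1/30)x^8 - (28/135)x^7 + (7/18)x^6 + (1/9)x^5 - (79/81)x^4 + (29/675)x^3 + (2971/2700)x^2 - (107/2430)x

write g with unknown coordinates in the stated basis and equate coefficients in (T − (-2)·I) g = f
solving from the highest basis element down gives g = (1/30)x^8 - (28/135)x^7 + (7/18)x^6 + (1/9)x^5 - (79/81)x^4 + (29/675)x^3 + (2971/2700)x^2 - (107/2430)x
check: T g = (4/15)x^8 + (56/135)x^7 - (7/9)x^6 - (2/9)x^5 + (158/81)x^4 - (733/675)x^3 - (2971/1350)x^2 + (107/1215)x
so T g − (-2)·g = (1/3)x^8 - x^3 = f ✓


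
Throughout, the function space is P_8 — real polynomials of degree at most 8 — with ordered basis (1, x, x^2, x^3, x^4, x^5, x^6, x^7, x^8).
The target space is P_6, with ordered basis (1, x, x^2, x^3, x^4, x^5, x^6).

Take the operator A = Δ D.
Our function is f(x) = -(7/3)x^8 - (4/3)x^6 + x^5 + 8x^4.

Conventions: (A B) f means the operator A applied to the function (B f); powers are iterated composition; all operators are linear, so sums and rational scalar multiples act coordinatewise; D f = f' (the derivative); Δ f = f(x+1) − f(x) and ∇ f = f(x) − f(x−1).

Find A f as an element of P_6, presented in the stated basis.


the result is g(x) = -(392/3)x^6 - 392x^5 - (2080/3)x^4 - (2140/3)x^3 - 346x^2 - (164/3)x + 31/3

D f = -(56/3)x^7 - 8x^5 + 5x^4 + 32x^3
Δ D f = -(392/3)x^6 - 392x^5 - (2080/3)x^4 - (2140/3)x^3 - 346x^2 - (164/3)x + 31/3


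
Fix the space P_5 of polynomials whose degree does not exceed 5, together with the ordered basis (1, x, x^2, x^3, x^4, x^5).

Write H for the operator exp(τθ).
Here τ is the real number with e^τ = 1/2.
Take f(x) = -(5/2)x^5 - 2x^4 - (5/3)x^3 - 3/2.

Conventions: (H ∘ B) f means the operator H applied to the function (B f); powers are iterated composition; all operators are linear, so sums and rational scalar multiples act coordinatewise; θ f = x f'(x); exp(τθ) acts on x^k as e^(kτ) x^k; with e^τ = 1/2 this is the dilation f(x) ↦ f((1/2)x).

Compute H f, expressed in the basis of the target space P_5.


the result is g(x) = -(5/64)x^5 - (1/8)x^4 - (5/24)x^3 - 3/2

exp(τθ) x^k = e^(kτ) x^k; with e^τ = 1/2 this sends x^k to (1/2)^k x^k
x^3 ↦ 1/8 x^3
x^4 ↦ 1/16 x^4
x^5 ↦ 1/32 x^5
applying this coordinatewise to f: exp(τθ) f = -(5/64)x^5 - (1/8)x^4 - (5/24)x^3 - 3/2


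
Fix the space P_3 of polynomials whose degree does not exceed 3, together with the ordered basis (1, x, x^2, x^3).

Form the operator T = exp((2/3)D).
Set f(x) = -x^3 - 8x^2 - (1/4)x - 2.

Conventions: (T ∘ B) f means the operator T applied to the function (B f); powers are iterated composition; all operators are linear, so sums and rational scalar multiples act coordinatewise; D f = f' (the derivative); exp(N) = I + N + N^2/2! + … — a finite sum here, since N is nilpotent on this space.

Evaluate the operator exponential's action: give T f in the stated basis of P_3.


the result is g(x) = -x^3 - 10x^2 - (49/4)x - 325/54

order-1 term: -2x^2 - (32/3)x - 1/6
order-2 term: -(4/3)x - 32/9
order-3 term: -8/27
the series for exp((2/3)D) f terminates at order 3
exp((2/3)D) f = -x^3 - 10x^2 - (49/4)x - 325/54


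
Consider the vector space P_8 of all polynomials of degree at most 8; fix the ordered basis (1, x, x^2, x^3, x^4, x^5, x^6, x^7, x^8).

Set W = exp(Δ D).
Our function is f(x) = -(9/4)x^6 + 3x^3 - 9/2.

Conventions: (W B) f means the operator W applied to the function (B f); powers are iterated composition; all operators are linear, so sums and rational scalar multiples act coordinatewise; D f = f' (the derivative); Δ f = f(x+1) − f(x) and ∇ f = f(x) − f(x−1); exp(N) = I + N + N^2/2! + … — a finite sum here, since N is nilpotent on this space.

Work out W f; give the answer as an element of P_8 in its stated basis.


g(x) = -(9/4)x^6 - (135/2)x^4 - 132x^3 - 540x^2 - (1719/2)x - 1503/2

order-1 term: -(135/2)x^4 - 135x^3 - 135x^2 - (99/2)x - 9/2
order-2 term: -405x^2 - 810x - 945/2
order-3 term: -270
the series for exp(Δ D) f terminates at order 3
exp(Δ D) f = -(9/4)x^6 - (135/2)x^4 - 132x^3 - 540x^2 - (1719/2)x - 1503/2


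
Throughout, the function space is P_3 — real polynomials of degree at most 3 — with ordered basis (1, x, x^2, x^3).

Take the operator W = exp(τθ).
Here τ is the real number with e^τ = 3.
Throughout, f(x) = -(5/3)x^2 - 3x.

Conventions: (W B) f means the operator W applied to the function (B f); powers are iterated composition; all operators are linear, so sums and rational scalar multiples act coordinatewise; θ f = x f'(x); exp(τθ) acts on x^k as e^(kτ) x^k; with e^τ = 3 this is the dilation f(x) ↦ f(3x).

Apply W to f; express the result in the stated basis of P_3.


the result is g(x) = -15x^2 - 9x

exp(τθ) x^k = e^(kτ) x^k; with e^τ = 3 this sends x^k to 3^k x^k
x ↦ 3 x
x^2 ↦ 9 x^2
applying this coordinatewise to f: exp(τθ) f = -15x^2 - 9x


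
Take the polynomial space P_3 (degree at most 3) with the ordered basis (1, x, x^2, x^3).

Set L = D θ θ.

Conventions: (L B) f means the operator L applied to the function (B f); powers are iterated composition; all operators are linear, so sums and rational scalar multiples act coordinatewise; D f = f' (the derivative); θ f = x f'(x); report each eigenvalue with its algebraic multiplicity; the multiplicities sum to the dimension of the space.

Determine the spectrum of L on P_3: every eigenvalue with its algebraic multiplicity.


λ = 0 (multiplicity 4)

image of 1: 0
image of x: 1
image of x^2: 8x
image of x^3: 27x^2
the matrix is upper triangular; its diagonal is (0, 0, 0, 0)
for a triangular matrix the eigenvalues are the diagonal entries, with algebraic multiplicity their repetition count


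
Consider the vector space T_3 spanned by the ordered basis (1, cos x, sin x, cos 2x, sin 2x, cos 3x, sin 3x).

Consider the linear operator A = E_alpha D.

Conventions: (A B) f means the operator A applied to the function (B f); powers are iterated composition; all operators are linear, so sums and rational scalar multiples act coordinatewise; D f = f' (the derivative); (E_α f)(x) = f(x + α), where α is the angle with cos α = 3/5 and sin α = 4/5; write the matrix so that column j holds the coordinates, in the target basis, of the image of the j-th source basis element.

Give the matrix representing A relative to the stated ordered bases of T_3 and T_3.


the matrix is [[0, 0, 0, 0, 0, 0, 0]; [0, -4/5, 3/5, 0, 0, 0, 0]; [0, -3/5, -4/5, 0, 0, 0, 0]; [0, 0, 0, -48/25, -14/25, 0, 0]; [0, 0, 0, 14/25, -48/25, 0, 0]; [0, 0, 0, 0, 0, -132/125, -351/125]; [0, 0, 0, 0, 0, 351/125, -132/125]] (rows listed top to bottom)

image of 1: 0
image of cos x: -(4/5)cos x - (3/5)sin x
image of sin x: (3/5)cos x - (4/5)sin x
image of cos 2x: -(48/25)cos 2x + (14/25)sin 2x
image of sin 2x: -(14/25)cos 2x - (48/25)sin 2x
image of cos 3x: -(132/125)cos 3x + (351/125)sin 3x
image of sin 3x: -(351/125)cos 3x - (132/125)sin 3x
each image's coordinates form column j of the matrix


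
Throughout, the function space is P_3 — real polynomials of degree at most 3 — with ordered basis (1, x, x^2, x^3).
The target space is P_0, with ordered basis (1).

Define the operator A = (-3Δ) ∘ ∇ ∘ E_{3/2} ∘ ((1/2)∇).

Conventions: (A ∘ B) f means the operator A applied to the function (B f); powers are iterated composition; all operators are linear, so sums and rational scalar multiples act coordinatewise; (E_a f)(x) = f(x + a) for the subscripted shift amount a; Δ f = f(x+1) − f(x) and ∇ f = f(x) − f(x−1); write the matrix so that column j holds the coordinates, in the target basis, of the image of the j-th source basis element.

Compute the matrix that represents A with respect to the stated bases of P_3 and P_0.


the matrix is [[0, 0, 0, -9]] (rows listed top to bottom)

image of 1: 0
image of x: 0
image of x^2: 0
image of x^3: -9
each image's coordinates form column j of the matrix


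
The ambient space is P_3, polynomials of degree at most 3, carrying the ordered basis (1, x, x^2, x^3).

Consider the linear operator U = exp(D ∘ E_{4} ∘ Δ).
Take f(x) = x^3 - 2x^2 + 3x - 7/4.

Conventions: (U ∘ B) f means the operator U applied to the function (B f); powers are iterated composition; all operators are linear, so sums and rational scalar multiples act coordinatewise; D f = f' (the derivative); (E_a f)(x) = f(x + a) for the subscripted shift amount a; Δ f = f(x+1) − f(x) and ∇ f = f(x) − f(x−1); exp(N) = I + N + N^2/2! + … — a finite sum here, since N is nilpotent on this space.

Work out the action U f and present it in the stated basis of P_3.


order-1 term: 6x + 23
the series for exp(D ∘ E_{4} ∘ Δ) f terminates at order 1
exp(D ∘ E_{4} ∘ Δ) f = x^3 - 2x^2 + 9x + 85/4

the image equals g(x) = x^3 - 2x^2 + 9x + 85/4


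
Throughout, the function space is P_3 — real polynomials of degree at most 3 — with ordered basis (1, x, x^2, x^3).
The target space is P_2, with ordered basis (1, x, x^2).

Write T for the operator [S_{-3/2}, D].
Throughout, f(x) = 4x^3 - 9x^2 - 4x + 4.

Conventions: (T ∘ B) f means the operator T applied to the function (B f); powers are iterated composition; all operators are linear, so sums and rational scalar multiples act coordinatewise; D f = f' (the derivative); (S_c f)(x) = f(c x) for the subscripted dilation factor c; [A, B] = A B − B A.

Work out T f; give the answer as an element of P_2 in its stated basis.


D f = 12x^2 - 18x - 4
S_{-3/2} D f = 27x^2 + 27x - 4
S_{-3/2} f = -(27/2)x^3 - (81/4)x^2 + 6x + 4
D S_{-3/2} f = -(81/2)x^2 - (81/2)x + 6
[S_{-3/2}, D] f = (135/2)x^2 + (135/2)x - 10

the result is g(x) = (135/2)x^2 + (135/2)x - 10


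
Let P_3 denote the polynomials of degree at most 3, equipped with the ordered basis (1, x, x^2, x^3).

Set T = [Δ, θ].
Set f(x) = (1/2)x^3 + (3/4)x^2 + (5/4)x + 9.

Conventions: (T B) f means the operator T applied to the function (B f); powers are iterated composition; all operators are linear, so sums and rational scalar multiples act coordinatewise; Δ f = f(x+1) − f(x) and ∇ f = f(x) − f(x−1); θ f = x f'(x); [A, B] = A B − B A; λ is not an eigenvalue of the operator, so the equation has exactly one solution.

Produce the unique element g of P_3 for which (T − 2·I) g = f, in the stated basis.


write g with unknown coordinates in the stated basis and equate coefficients in (T − 2·I) g = f
solving from the highest basis element down gives g = -(1/4)x^3 - (3/4)x^2 - (17/8)x - 107/16
check: T g = -(3/4)x^2 - 3x - 35/8
so T g − 2·g = (1/2)x^3 + (3/4)x^2 + (5/4)x + 9 = f ✓

the image equals g(x) = -(1/4)x^3 - (3/4)x^2 - (17/8)x - 107/16


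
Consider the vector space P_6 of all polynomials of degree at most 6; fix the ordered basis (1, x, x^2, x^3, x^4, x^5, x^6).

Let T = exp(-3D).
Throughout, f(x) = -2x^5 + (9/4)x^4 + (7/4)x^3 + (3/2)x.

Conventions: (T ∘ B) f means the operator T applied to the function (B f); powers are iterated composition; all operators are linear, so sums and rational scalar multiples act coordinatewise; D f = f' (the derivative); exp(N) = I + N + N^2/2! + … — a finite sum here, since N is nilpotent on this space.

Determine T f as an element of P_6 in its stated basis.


order-1 term: 30x^4 - 27x^3 - (63/4)x^2 - 9/2
order-2 term: -180x^3 + (243/2)x^2 + (189/4)x
order-3 term: 540x^2 - 243x - 189/4
order-4 term: -810x + 729/4
order-5 term: 486
the series for exp(-3D) f terminates at order 5
exp(-3D) f = -2x^5 + (129/4)x^4 - (821/4)x^3 + (2583/4)x^2 - (4017/4)x + 1233/2

g(x) = -2x^5 + (129/4)x^4 - (821/4)x^3 + (2583/4)x^2 - (4017/4)x + 1233/2


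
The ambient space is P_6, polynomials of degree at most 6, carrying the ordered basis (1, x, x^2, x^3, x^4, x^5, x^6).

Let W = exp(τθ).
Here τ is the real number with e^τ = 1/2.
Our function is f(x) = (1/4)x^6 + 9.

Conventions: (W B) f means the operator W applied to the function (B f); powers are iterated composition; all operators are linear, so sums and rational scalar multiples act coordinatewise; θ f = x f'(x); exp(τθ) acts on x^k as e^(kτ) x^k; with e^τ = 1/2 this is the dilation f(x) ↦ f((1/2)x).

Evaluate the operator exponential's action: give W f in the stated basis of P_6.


exp(τθ) x^k = e^(kτ) x^k; with e^τ = 1/2 this sends x^k to (1/2)^k x^k
x^6 ↦ 1/64 x^6
applying this coordinatewise to f: exp(τθ) f = (1/256)x^6 + 9

g(x) = (1/256)x^6 + 9


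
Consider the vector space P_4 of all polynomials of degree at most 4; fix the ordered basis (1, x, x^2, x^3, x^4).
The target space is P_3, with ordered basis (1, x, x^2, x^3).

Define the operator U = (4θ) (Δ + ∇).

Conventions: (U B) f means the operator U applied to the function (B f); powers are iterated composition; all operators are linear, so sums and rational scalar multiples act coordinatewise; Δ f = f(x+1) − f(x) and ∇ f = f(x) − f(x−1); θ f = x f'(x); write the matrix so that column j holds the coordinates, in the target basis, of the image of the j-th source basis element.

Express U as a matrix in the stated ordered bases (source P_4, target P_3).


image of 1: 0
image of x: 0
image of x^2: 16x
image of x^3: 48x^2
image of x^4: 96x^3 + 32x
each image's coordinates form column j of the matrix

the matrix is [[0, 0, 0, 0, 0]; [0, 0, 16, 0, 32]; [0, 0, 0, 48, 0]; [0, 0, 0, 0, 96]] (rows listed top to bottom)
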